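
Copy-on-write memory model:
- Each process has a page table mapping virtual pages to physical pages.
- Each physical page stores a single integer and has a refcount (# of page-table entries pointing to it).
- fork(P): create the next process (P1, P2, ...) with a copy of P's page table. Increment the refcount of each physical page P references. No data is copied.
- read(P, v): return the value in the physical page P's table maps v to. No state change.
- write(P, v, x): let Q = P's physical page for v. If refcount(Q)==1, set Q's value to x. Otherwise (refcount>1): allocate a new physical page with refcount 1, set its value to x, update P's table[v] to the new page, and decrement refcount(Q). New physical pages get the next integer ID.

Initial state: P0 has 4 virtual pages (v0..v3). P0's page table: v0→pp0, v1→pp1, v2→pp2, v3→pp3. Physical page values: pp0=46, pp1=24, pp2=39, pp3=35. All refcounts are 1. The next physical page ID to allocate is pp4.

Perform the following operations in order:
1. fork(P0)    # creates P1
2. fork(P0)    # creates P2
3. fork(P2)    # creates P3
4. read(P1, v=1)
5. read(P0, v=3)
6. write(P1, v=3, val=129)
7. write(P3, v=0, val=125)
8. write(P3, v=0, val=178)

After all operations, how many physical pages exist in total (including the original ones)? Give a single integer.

Op 1: fork(P0) -> P1. 4 ppages; refcounts: pp0:2 pp1:2 pp2:2 pp3:2
Op 2: fork(P0) -> P2. 4 ppages; refcounts: pp0:3 pp1:3 pp2:3 pp3:3
Op 3: fork(P2) -> P3. 4 ppages; refcounts: pp0:4 pp1:4 pp2:4 pp3:4
Op 4: read(P1, v1) -> 24. No state change.
Op 5: read(P0, v3) -> 35. No state change.
Op 6: write(P1, v3, 129). refcount(pp3)=4>1 -> COPY to pp4. 5 ppages; refcounts: pp0:4 pp1:4 pp2:4 pp3:3 pp4:1
Op 7: write(P3, v0, 125). refcount(pp0)=4>1 -> COPY to pp5. 6 ppages; refcounts: pp0:3 pp1:4 pp2:4 pp3:3 pp4:1 pp5:1
Op 8: write(P3, v0, 178). refcount(pp5)=1 -> write in place. 6 ppages; refcounts: pp0:3 pp1:4 pp2:4 pp3:3 pp4:1 pp5:1

Answer: 6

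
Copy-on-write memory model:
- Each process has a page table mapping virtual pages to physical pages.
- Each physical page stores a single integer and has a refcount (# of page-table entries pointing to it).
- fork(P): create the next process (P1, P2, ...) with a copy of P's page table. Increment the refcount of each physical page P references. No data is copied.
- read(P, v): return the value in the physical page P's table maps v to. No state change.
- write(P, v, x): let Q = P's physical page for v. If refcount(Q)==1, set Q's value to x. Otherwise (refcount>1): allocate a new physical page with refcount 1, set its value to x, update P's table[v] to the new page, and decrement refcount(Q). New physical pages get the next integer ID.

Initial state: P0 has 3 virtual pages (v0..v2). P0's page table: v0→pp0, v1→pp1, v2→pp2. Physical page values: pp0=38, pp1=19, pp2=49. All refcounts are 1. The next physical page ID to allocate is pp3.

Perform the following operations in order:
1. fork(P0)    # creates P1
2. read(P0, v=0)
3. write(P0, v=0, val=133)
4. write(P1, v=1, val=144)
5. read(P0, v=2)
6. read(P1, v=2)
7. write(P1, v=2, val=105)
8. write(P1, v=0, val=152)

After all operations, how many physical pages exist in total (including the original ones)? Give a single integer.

Op 1: fork(P0) -> P1. 3 ppages; refcounts: pp0:2 pp1:2 pp2:2
Op 2: read(P0, v0) -> 38. No state change.
Op 3: write(P0, v0, 133). refcount(pp0)=2>1 -> COPY to pp3. 4 ppages; refcounts: pp0:1 pp1:2 pp2:2 pp3:1
Op 4: write(P1, v1, 144). refcount(pp1)=2>1 -> COPY to pp4. 5 ppages; refcounts: pp0:1 pp1:1 pp2:2 pp3:1 pp4:1
Op 5: read(P0, v2) -> 49. No state change.
Op 6: read(P1, v2) -> 49. No state change.
Op 7: write(P1, v2, 105). refcount(pp2)=2>1 -> COPY to pp5. 6 ppages; refcounts: pp0:1 pp1:1 pp2:1 pp3:1 pp4:1 pp5:1
Op 8: write(P1, v0, 152). refcount(pp0)=1 -> write in place. 6 ppages; refcounts: pp0:1 pp1:1 pp2:1 pp3:1 pp4:1 pp5:1

Answer: 6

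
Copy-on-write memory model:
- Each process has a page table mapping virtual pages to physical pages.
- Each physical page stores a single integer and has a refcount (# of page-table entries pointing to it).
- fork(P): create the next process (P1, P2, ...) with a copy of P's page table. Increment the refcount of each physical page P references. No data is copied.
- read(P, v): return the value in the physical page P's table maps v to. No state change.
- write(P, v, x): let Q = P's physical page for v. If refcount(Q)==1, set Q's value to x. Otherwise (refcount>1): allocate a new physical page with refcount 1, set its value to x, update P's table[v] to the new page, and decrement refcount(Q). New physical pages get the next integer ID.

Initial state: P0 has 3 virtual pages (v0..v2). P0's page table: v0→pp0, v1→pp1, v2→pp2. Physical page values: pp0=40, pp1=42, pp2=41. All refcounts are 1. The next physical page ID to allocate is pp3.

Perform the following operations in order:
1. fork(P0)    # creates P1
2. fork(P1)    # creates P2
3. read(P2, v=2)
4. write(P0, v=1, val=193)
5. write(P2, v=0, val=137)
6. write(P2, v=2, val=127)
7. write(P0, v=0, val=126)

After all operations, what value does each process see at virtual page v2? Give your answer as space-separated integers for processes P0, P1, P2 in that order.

Answer: 41 41 127

Derivation:
Op 1: fork(P0) -> P1. 3 ppages; refcounts: pp0:2 pp1:2 pp2:2
Op 2: fork(P1) -> P2. 3 ppages; refcounts: pp0:3 pp1:3 pp2:3
Op 3: read(P2, v2) -> 41. No state change.
Op 4: write(P0, v1, 193). refcount(pp1)=3>1 -> COPY to pp3. 4 ppages; refcounts: pp0:3 pp1:2 pp2:3 pp3:1
Op 5: write(P2, v0, 137). refcount(pp0)=3>1 -> COPY to pp4. 5 ppages; refcounts: pp0:2 pp1:2 pp2:3 pp3:1 pp4:1
Op 6: write(P2, v2, 127). refcount(pp2)=3>1 -> COPY to pp5. 6 ppages; refcounts: pp0:2 pp1:2 pp2:2 pp3:1 pp4:1 pp5:1
Op 7: write(P0, v0, 126). refcount(pp0)=2>1 -> COPY to pp6. 7 ppages; refcounts: pp0:1 pp1:2 pp2:2 pp3:1 pp4:1 pp5:1 pp6:1
P0: v2 -> pp2 = 41
P1: v2 -> pp2 = 41
P2: v2 -> pp5 = 127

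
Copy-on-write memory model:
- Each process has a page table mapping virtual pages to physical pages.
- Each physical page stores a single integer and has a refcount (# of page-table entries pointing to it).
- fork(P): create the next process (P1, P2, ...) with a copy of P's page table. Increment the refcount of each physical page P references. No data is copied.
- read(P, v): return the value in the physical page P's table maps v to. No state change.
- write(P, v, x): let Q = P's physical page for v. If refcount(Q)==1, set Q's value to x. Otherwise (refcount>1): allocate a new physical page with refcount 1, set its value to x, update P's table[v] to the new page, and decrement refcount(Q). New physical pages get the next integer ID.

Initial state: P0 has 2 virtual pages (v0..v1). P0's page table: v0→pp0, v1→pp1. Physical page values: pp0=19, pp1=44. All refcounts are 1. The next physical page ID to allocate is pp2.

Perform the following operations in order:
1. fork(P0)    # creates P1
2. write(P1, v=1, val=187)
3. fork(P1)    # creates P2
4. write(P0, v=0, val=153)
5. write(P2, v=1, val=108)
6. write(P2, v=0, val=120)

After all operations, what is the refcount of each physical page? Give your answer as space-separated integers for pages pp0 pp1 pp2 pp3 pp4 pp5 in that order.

Op 1: fork(P0) -> P1. 2 ppages; refcounts: pp0:2 pp1:2
Op 2: write(P1, v1, 187). refcount(pp1)=2>1 -> COPY to pp2. 3 ppages; refcounts: pp0:2 pp1:1 pp2:1
Op 3: fork(P1) -> P2. 3 ppages; refcounts: pp0:3 pp1:1 pp2:2
Op 4: write(P0, v0, 153). refcount(pp0)=3>1 -> COPY to pp3. 4 ppages; refcounts: pp0:2 pp1:1 pp2:2 pp3:1
Op 5: write(P2, v1, 108). refcount(pp2)=2>1 -> COPY to pp4. 5 ppages; refcounts: pp0:2 pp1:1 pp2:1 pp3:1 pp4:1
Op 6: write(P2, v0, 120). refcount(pp0)=2>1 -> COPY to pp5. 6 ppages; refcounts: pp0:1 pp1:1 pp2:1 pp3:1 pp4:1 pp5:1

Answer: 1 1 1 1 1 1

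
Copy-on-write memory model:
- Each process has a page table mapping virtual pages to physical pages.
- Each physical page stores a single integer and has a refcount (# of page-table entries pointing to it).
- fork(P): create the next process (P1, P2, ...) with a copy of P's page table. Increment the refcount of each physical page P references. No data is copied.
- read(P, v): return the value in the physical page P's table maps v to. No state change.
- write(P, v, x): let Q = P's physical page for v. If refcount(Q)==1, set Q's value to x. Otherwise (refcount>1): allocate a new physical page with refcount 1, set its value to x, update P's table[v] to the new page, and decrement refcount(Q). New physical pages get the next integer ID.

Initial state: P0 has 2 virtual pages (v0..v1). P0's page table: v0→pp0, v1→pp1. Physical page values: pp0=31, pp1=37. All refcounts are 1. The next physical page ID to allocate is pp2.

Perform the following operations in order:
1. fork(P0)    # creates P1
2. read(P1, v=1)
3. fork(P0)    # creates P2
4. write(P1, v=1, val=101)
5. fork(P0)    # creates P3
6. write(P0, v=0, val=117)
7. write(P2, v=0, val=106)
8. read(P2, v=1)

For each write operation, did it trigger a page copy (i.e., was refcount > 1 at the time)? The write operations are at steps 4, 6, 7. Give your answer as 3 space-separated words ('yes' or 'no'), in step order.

Op 1: fork(P0) -> P1. 2 ppages; refcounts: pp0:2 pp1:2
Op 2: read(P1, v1) -> 37. No state change.
Op 3: fork(P0) -> P2. 2 ppages; refcounts: pp0:3 pp1:3
Op 4: write(P1, v1, 101). refcount(pp1)=3>1 -> COPY to pp2. 3 ppages; refcounts: pp0:3 pp1:2 pp2:1
Op 5: fork(P0) -> P3. 3 ppages; refcounts: pp0:4 pp1:3 pp2:1
Op 6: write(P0, v0, 117). refcount(pp0)=4>1 -> COPY to pp3. 4 ppages; refcounts: pp0:3 pp1:3 pp2:1 pp3:1
Op 7: write(P2, v0, 106). refcount(pp0)=3>1 -> COPY to pp4. 5 ppages; refcounts: pp0:2 pp1:3 pp2:1 pp3:1 pp4:1
Op 8: read(P2, v1) -> 37. No state change.

yes yes yes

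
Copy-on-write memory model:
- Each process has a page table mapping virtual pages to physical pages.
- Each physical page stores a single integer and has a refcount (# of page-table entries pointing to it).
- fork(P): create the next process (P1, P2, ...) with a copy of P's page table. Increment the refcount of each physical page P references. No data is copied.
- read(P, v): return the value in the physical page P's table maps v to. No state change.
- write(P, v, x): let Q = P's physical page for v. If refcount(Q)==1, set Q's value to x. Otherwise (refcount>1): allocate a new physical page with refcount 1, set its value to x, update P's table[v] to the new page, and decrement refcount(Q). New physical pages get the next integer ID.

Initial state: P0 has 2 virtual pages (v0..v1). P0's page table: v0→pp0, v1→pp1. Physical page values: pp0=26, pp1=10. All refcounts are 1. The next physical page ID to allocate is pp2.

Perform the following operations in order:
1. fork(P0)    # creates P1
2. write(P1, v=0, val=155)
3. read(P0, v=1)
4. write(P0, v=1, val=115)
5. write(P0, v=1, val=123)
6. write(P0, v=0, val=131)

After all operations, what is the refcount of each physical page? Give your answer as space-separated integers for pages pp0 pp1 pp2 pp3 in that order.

Answer: 1 1 1 1

Derivation:
Op 1: fork(P0) -> P1. 2 ppages; refcounts: pp0:2 pp1:2
Op 2: write(P1, v0, 155). refcount(pp0)=2>1 -> COPY to pp2. 3 ppages; refcounts: pp0:1 pp1:2 pp2:1
Op 3: read(P0, v1) -> 10. No state change.
Op 4: write(P0, v1, 115). refcount(pp1)=2>1 -> COPY to pp3. 4 ppages; refcounts: pp0:1 pp1:1 pp2:1 pp3:1
Op 5: write(P0, v1, 123). refcount(pp3)=1 -> write in place. 4 ppages; refcounts: pp0:1 pp1:1 pp2:1 pp3:1
Op 6: write(P0, v0, 131). refcount(pp0)=1 -> write in place. 4 ppages; refcounts: pp0:1 pp1:1 pp2:1 pp3:1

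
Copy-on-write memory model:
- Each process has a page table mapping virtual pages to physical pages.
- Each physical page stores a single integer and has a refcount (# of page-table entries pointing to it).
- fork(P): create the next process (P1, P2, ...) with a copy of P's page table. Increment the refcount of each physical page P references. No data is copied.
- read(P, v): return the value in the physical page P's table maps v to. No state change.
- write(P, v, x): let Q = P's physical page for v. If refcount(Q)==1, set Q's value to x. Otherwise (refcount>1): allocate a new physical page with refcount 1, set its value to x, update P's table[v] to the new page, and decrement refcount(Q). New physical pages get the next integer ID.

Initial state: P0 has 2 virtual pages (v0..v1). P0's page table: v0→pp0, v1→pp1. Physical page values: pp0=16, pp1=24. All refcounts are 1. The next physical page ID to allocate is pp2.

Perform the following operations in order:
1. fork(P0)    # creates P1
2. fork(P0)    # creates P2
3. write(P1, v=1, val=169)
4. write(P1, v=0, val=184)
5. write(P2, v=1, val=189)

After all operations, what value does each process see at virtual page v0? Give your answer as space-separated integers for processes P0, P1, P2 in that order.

Op 1: fork(P0) -> P1. 2 ppages; refcounts: pp0:2 pp1:2
Op 2: fork(P0) -> P2. 2 ppages; refcounts: pp0:3 pp1:3
Op 3: write(P1, v1, 169). refcount(pp1)=3>1 -> COPY to pp2. 3 ppages; refcounts: pp0:3 pp1:2 pp2:1
Op 4: write(P1, v0, 184). refcount(pp0)=3>1 -> COPY to pp3. 4 ppages; refcounts: pp0:2 pp1:2 pp2:1 pp3:1
Op 5: write(P2, v1, 189). refcount(pp1)=2>1 -> COPY to pp4. 5 ppages; refcounts: pp0:2 pp1:1 pp2:1 pp3:1 pp4:1
P0: v0 -> pp0 = 16
P1: v0 -> pp3 = 184
P2: v0 -> pp0 = 16

Answer: 16 184 16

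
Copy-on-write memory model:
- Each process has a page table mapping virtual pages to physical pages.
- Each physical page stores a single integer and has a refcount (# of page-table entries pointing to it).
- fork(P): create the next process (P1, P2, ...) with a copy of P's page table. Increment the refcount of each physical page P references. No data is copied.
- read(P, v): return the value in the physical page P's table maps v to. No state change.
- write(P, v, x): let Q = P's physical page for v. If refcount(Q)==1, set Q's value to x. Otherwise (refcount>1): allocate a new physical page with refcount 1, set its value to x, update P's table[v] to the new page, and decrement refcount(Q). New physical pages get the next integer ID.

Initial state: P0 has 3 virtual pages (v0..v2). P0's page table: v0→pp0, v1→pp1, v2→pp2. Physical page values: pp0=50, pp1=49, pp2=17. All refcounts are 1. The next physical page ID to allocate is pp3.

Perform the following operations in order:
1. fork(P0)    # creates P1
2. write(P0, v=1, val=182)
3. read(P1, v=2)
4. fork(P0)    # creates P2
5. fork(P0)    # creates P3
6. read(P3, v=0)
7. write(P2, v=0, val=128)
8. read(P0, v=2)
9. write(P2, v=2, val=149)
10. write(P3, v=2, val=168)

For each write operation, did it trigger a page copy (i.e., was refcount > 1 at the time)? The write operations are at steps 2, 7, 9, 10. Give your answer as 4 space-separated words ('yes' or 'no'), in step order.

Op 1: fork(P0) -> P1. 3 ppages; refcounts: pp0:2 pp1:2 pp2:2
Op 2: write(P0, v1, 182). refcount(pp1)=2>1 -> COPY to pp3. 4 ppages; refcounts: pp0:2 pp1:1 pp2:2 pp3:1
Op 3: read(P1, v2) -> 17. No state change.
Op 4: fork(P0) -> P2. 4 ppages; refcounts: pp0:3 pp1:1 pp2:3 pp3:2
Op 5: fork(P0) -> P3. 4 ppages; refcounts: pp0:4 pp1:1 pp2:4 pp3:3
Op 6: read(P3, v0) -> 50. No state change.
Op 7: write(P2, v0, 128). refcount(pp0)=4>1 -> COPY to pp4. 5 ppages; refcounts: pp0:3 pp1:1 pp2:4 pp3:3 pp4:1
Op 8: read(P0, v2) -> 17. No state change.
Op 9: write(P2, v2, 149). refcount(pp2)=4>1 -> COPY to pp5. 6 ppages; refcounts: pp0:3 pp1:1 pp2:3 pp3:3 pp4:1 pp5:1
Op 10: write(P3, v2, 168). refcount(pp2)=3>1 -> COPY to pp6. 7 ppages; refcounts: pp0:3 pp1:1 pp2:2 pp3:3 pp4:1 pp5:1 pp6:1

yes yes yes yes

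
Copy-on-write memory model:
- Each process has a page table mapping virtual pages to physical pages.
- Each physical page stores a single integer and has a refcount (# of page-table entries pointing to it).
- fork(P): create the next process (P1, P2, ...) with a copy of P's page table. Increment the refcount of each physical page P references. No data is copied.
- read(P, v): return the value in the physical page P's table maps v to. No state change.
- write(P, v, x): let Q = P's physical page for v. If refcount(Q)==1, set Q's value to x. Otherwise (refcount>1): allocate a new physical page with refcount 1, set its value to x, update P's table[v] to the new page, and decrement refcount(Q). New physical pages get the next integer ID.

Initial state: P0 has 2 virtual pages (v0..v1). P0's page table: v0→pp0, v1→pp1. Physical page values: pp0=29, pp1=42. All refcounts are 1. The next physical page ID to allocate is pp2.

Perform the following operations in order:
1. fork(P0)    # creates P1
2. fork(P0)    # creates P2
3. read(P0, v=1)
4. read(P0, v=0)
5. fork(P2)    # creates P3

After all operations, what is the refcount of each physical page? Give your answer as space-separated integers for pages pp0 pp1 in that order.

Op 1: fork(P0) -> P1. 2 ppages; refcounts: pp0:2 pp1:2
Op 2: fork(P0) -> P2. 2 ppages; refcounts: pp0:3 pp1:3
Op 3: read(P0, v1) -> 42. No state change.
Op 4: read(P0, v0) -> 29. No state change.
Op 5: fork(P2) -> P3. 2 ppages; refcounts: pp0:4 pp1:4

Answer: 4 4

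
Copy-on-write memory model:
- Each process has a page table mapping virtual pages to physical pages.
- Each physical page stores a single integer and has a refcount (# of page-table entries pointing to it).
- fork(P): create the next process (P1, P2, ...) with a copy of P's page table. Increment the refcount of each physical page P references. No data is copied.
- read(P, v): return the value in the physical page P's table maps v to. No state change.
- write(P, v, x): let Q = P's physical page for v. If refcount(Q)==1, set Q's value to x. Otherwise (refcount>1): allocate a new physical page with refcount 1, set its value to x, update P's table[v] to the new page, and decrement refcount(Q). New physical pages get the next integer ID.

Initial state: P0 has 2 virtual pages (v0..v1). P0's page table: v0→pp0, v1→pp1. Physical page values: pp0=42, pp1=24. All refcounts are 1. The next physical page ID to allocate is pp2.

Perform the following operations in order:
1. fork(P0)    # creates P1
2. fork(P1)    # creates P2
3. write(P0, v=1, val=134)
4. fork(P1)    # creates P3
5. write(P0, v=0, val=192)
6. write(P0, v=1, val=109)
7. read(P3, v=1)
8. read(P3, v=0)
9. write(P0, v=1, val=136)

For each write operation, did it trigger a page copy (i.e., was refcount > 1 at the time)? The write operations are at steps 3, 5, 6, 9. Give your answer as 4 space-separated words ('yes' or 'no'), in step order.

Op 1: fork(P0) -> P1. 2 ppages; refcounts: pp0:2 pp1:2
Op 2: fork(P1) -> P2. 2 ppages; refcounts: pp0:3 pp1:3
Op 3: write(P0, v1, 134). refcount(pp1)=3>1 -> COPY to pp2. 3 ppages; refcounts: pp0:3 pp1:2 pp2:1
Op 4: fork(P1) -> P3. 3 ppages; refcounts: pp0:4 pp1:3 pp2:1
Op 5: write(P0, v0, 192). refcount(pp0)=4>1 -> COPY to pp3. 4 ppages; refcounts: pp0:3 pp1:3 pp2:1 pp3:1
Op 6: write(P0, v1, 109). refcount(pp2)=1 -> write in place. 4 ppages; refcounts: pp0:3 pp1:3 pp2:1 pp3:1
Op 7: read(P3, v1) -> 24. No state change.
Op 8: read(P3, v0) -> 42. No state change.
Op 9: write(P0, v1, 136). refcount(pp2)=1 -> write in place. 4 ppages; refcounts: pp0:3 pp1:3 pp2:1 pp3:1

yes yes no no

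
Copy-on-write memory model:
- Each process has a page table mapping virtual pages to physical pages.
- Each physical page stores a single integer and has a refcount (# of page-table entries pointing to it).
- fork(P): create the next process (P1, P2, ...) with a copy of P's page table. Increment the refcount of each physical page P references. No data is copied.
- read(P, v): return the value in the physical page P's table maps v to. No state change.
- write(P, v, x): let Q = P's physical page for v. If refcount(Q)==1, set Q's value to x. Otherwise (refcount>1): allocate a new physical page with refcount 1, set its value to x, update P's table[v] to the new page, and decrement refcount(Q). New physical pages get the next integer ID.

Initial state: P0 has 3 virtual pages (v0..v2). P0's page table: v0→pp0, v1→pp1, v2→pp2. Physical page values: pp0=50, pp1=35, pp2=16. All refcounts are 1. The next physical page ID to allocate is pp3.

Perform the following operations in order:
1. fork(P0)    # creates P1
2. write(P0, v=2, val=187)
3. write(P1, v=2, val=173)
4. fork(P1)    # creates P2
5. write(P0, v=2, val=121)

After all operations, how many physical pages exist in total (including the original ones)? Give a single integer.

Op 1: fork(P0) -> P1. 3 ppages; refcounts: pp0:2 pp1:2 pp2:2
Op 2: write(P0, v2, 187). refcount(pp2)=2>1 -> COPY to pp3. 4 ppages; refcounts: pp0:2 pp1:2 pp2:1 pp3:1
Op 3: write(P1, v2, 173). refcount(pp2)=1 -> write in place. 4 ppages; refcounts: pp0:2 pp1:2 pp2:1 pp3:1
Op 4: fork(P1) -> P2. 4 ppages; refcounts: pp0:3 pp1:3 pp2:2 pp3:1
Op 5: write(P0, v2, 121). refcount(pp3)=1 -> write in place. 4 ppages; refcounts: pp0:3 pp1:3 pp2:2 pp3:1

Answer: 4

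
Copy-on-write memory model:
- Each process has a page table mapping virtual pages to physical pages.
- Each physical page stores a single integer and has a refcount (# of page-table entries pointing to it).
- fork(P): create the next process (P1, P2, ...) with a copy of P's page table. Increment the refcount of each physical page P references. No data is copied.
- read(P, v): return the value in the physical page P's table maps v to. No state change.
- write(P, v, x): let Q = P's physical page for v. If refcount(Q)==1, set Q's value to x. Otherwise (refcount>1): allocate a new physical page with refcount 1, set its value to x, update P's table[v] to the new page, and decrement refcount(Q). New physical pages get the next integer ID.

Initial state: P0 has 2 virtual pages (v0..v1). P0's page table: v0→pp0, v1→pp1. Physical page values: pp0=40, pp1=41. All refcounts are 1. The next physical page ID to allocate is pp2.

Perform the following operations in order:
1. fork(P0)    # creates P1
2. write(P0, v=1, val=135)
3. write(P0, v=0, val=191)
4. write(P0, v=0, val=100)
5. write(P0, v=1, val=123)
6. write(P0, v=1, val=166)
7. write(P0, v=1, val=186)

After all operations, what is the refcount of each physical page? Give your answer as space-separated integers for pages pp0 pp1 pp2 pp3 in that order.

Answer: 1 1 1 1

Derivation:
Op 1: fork(P0) -> P1. 2 ppages; refcounts: pp0:2 pp1:2
Op 2: write(P0, v1, 135). refcount(pp1)=2>1 -> COPY to pp2. 3 ppages; refcounts: pp0:2 pp1:1 pp2:1
Op 3: write(P0, v0, 191). refcount(pp0)=2>1 -> COPY to pp3. 4 ppages; refcounts: pp0:1 pp1:1 pp2:1 pp3:1
Op 4: write(P0, v0, 100). refcount(pp3)=1 -> write in place. 4 ppages; refcounts: pp0:1 pp1:1 pp2:1 pp3:1
Op 5: write(P0, v1, 123). refcount(pp2)=1 -> write in place. 4 ppages; refcounts: pp0:1 pp1:1 pp2:1 pp3:1
Op 6: write(P0, v1, 166). refcount(pp2)=1 -> write in place. 4 ppages; refcounts: pp0:1 pp1:1 pp2:1 pp3:1
Op 7: write(P0, v1, 186). refcount(pp2)=1 -> write in place. 4 ppages; refcounts: pp0:1 pp1:1 pp2:1 pp3:1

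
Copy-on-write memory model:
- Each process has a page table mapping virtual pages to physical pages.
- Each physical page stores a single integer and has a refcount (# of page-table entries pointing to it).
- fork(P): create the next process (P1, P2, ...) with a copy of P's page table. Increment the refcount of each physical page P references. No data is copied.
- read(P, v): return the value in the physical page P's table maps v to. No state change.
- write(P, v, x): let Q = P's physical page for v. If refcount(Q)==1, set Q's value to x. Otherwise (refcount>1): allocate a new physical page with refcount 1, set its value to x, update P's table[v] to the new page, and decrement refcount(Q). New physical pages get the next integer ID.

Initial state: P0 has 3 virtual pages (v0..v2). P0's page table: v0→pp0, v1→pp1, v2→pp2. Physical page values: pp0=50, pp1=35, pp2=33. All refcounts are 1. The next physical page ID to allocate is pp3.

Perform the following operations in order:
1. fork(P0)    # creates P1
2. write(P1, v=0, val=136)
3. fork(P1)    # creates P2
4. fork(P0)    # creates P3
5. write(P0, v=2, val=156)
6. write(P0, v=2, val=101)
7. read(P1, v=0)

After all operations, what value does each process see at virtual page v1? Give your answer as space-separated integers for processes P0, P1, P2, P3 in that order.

Op 1: fork(P0) -> P1. 3 ppages; refcounts: pp0:2 pp1:2 pp2:2
Op 2: write(P1, v0, 136). refcount(pp0)=2>1 -> COPY to pp3. 4 ppages; refcounts: pp0:1 pp1:2 pp2:2 pp3:1
Op 3: fork(P1) -> P2. 4 ppages; refcounts: pp0:1 pp1:3 pp2:3 pp3:2
Op 4: fork(P0) -> P3. 4 ppages; refcounts: pp0:2 pp1:4 pp2:4 pp3:2
Op 5: write(P0, v2, 156). refcount(pp2)=4>1 -> COPY to pp4. 5 ppages; refcounts: pp0:2 pp1:4 pp2:3 pp3:2 pp4:1
Op 6: write(P0, v2, 101). refcount(pp4)=1 -> write in place. 5 ppages; refcounts: pp0:2 pp1:4 pp2:3 pp3:2 pp4:1
Op 7: read(P1, v0) -> 136. No state change.
P0: v1 -> pp1 = 35
P1: v1 -> pp1 = 35
P2: v1 -> pp1 = 35
P3: v1 -> pp1 = 35

Answer: 35 35 35 35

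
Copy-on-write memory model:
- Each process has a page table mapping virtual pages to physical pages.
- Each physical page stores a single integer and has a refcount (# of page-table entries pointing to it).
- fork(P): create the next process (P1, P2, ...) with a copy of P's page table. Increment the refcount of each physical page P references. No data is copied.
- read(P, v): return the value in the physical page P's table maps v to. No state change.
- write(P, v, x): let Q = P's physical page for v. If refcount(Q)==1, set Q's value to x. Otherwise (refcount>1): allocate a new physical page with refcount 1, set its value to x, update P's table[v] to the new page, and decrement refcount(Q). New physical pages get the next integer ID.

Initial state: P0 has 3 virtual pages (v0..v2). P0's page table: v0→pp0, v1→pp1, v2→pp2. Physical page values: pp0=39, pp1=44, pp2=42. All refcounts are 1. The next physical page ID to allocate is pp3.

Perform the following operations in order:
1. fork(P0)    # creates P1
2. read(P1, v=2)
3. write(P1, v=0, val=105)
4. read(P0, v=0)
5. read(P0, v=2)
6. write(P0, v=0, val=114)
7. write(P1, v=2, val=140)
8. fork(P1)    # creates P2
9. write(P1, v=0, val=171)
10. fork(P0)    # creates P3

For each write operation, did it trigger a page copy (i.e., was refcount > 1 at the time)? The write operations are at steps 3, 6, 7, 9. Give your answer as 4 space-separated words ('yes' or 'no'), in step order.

Op 1: fork(P0) -> P1. 3 ppages; refcounts: pp0:2 pp1:2 pp2:2
Op 2: read(P1, v2) -> 42. No state change.
Op 3: write(P1, v0, 105). refcount(pp0)=2>1 -> COPY to pp3. 4 ppages; refcounts: pp0:1 pp1:2 pp2:2 pp3:1
Op 4: read(P0, v0) -> 39. No state change.
Op 5: read(P0, v2) -> 42. No state change.
Op 6: write(P0, v0, 114). refcount(pp0)=1 -> write in place. 4 ppages; refcounts: pp0:1 pp1:2 pp2:2 pp3:1
Op 7: write(P1, v2, 140). refcount(pp2)=2>1 -> COPY to pp4. 5 ppages; refcounts: pp0:1 pp1:2 pp2:1 pp3:1 pp4:1
Op 8: fork(P1) -> P2. 5 ppages; refcounts: pp0:1 pp1:3 pp2:1 pp3:2 pp4:2
Op 9: write(P1, v0, 171). refcount(pp3)=2>1 -> COPY to pp5. 6 ppages; refcounts: pp0:1 pp1:3 pp2:1 pp3:1 pp4:2 pp5:1
Op 10: fork(P0) -> P3. 6 ppages; refcounts: pp0:2 pp1:4 pp2:2 pp3:1 pp4:2 pp5:1

yes no yes yes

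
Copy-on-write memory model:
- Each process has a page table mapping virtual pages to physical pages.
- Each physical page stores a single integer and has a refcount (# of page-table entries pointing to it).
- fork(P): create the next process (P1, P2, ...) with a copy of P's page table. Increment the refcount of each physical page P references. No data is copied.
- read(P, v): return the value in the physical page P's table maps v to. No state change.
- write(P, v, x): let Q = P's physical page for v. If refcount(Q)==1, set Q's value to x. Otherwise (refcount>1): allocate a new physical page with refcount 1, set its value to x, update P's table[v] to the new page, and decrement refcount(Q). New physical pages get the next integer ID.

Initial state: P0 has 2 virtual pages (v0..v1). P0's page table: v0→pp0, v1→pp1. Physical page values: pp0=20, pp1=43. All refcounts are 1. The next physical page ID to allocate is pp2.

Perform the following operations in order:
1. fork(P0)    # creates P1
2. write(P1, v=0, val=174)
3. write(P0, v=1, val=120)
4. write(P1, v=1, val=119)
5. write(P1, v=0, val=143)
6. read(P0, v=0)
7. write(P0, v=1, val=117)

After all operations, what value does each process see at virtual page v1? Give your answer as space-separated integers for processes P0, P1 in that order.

Op 1: fork(P0) -> P1. 2 ppages; refcounts: pp0:2 pp1:2
Op 2: write(P1, v0, 174). refcount(pp0)=2>1 -> COPY to pp2. 3 ppages; refcounts: pp0:1 pp1:2 pp2:1
Op 3: write(P0, v1, 120). refcount(pp1)=2>1 -> COPY to pp3. 4 ppages; refcounts: pp0:1 pp1:1 pp2:1 pp3:1
Op 4: write(P1, v1, 119). refcount(pp1)=1 -> write in place. 4 ppages; refcounts: pp0:1 pp1:1 pp2:1 pp3:1
Op 5: write(P1, v0, 143). refcount(pp2)=1 -> write in place. 4 ppages; refcounts: pp0:1 pp1:1 pp2:1 pp3:1
Op 6: read(P0, v0) -> 20. No state change.
Op 7: write(P0, v1, 117). refcount(pp3)=1 -> write in place. 4 ppages; refcounts: pp0:1 pp1:1 pp2:1 pp3:1
P0: v1 -> pp3 = 117
P1: v1 -> pp1 = 119

Answer: 117 119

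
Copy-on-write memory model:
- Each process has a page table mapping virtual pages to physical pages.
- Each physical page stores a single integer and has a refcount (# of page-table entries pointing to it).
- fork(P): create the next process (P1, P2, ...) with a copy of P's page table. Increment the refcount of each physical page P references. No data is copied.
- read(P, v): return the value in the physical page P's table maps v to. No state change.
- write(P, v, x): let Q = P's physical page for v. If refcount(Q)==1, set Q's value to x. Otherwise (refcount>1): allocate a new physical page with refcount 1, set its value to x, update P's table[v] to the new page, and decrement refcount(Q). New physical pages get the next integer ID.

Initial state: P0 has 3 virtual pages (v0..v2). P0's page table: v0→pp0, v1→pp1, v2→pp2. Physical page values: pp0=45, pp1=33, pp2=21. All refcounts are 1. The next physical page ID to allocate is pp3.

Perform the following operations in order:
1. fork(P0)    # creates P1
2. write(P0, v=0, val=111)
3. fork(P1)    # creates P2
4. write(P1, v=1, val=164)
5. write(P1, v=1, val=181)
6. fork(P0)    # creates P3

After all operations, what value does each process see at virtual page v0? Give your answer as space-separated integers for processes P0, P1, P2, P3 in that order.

Op 1: fork(P0) -> P1. 3 ppages; refcounts: pp0:2 pp1:2 pp2:2
Op 2: write(P0, v0, 111). refcount(pp0)=2>1 -> COPY to pp3. 4 ppages; refcounts: pp0:1 pp1:2 pp2:2 pp3:1
Op 3: fork(P1) -> P2. 4 ppages; refcounts: pp0:2 pp1:3 pp2:3 pp3:1
Op 4: write(P1, v1, 164). refcount(pp1)=3>1 -> COPY to pp4. 5 ppages; refcounts: pp0:2 pp1:2 pp2:3 pp3:1 pp4:1
Op 5: write(P1, v1, 181). refcount(pp4)=1 -> write in place. 5 ppages; refcounts: pp0:2 pp1:2 pp2:3 pp3:1 pp4:1
Op 6: fork(P0) -> P3. 5 ppages; refcounts: pp0:2 pp1:3 pp2:4 pp3:2 pp4:1
P0: v0 -> pp3 = 111
P1: v0 -> pp0 = 45
P2: v0 -> pp0 = 45
P3: v0 -> pp3 = 111

Answer: 111 45 45 111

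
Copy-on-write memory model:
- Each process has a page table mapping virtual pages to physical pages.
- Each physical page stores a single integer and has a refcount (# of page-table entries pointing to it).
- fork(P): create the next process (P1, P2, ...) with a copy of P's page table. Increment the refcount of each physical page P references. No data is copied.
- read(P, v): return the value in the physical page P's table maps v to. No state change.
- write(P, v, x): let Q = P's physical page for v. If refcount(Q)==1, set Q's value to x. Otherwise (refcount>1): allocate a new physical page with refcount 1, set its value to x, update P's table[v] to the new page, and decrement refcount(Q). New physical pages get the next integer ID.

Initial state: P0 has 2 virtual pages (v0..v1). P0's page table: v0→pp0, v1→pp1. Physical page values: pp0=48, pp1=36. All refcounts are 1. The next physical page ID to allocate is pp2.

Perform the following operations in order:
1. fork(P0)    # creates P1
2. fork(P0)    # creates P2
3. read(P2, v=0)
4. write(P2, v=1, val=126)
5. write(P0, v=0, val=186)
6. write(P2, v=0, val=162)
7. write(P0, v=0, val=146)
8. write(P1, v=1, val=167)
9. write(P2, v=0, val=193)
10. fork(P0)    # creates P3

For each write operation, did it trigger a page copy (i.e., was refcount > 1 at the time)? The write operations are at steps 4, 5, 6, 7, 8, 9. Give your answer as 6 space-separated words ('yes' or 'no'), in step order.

Op 1: fork(P0) -> P1. 2 ppages; refcounts: pp0:2 pp1:2
Op 2: fork(P0) -> P2. 2 ppages; refcounts: pp0:3 pp1:3
Op 3: read(P2, v0) -> 48. No state change.
Op 4: write(P2, v1, 126). refcount(pp1)=3>1 -> COPY to pp2. 3 ppages; refcounts: pp0:3 pp1:2 pp2:1
Op 5: write(P0, v0, 186). refcount(pp0)=3>1 -> COPY to pp3. 4 ppages; refcounts: pp0:2 pp1:2 pp2:1 pp3:1
Op 6: write(P2, v0, 162). refcount(pp0)=2>1 -> COPY to pp4. 5 ppages; refcounts: pp0:1 pp1:2 pp2:1 pp3:1 pp4:1
Op 7: write(P0, v0, 146). refcount(pp3)=1 -> write in place. 5 ppages; refcounts: pp0:1 pp1:2 pp2:1 pp3:1 pp4:1
Op 8: write(P1, v1, 167). refcount(pp1)=2>1 -> COPY to pp5. 6 ppages; refcounts: pp0:1 pp1:1 pp2:1 pp3:1 pp4:1 pp5:1
Op 9: write(P2, v0, 193). refcount(pp4)=1 -> write in place. 6 ppages; refcounts: pp0:1 pp1:1 pp2:1 pp3:1 pp4:1 pp5:1
Op 10: fork(P0) -> P3. 6 ppages; refcounts: pp0:1 pp1:2 pp2:1 pp3:2 pp4:1 pp5:1

yes yes yes no yes no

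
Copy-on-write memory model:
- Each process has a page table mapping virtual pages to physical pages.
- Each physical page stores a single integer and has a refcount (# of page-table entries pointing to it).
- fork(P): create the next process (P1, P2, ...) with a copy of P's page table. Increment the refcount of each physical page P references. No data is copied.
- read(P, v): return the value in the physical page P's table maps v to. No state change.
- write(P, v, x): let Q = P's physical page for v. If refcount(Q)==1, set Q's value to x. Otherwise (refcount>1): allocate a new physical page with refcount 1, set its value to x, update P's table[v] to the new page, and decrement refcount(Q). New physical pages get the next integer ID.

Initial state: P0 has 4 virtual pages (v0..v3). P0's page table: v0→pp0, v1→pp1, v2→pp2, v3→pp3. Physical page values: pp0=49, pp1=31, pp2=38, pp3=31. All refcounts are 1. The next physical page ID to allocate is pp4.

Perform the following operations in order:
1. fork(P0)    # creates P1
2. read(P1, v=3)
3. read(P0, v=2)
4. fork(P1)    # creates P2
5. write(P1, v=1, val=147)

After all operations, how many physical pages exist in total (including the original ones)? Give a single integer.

Answer: 5

Derivation:
Op 1: fork(P0) -> P1. 4 ppages; refcounts: pp0:2 pp1:2 pp2:2 pp3:2
Op 2: read(P1, v3) -> 31. No state change.
Op 3: read(P0, v2) -> 38. No state change.
Op 4: fork(P1) -> P2. 4 ppages; refcounts: pp0:3 pp1:3 pp2:3 pp3:3
Op 5: write(P1, v1, 147). refcount(pp1)=3>1 -> COPY to pp4. 5 ppages; refcounts: pp0:3 pp1:2 pp2:3 pp3:3 pp4:1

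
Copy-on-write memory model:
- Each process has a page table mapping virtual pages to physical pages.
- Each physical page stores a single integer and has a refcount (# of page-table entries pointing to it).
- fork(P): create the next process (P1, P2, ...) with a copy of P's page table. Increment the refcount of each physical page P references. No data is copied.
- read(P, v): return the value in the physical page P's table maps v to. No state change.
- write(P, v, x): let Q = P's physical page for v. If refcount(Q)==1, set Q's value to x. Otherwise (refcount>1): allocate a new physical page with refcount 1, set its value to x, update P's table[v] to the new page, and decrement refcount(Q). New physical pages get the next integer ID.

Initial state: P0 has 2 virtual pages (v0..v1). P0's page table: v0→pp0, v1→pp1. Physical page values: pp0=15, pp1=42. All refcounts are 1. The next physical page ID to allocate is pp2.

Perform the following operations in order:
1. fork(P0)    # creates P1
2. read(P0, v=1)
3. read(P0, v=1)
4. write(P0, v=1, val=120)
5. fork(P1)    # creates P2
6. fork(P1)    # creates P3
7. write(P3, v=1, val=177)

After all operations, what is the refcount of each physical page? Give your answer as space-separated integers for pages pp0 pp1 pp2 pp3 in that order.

Op 1: fork(P0) -> P1. 2 ppages; refcounts: pp0:2 pp1:2
Op 2: read(P0, v1) -> 42. No state change.
Op 3: read(P0, v1) -> 42. No state change.
Op 4: write(P0, v1, 120). refcount(pp1)=2>1 -> COPY to pp2. 3 ppages; refcounts: pp0:2 pp1:1 pp2:1
Op 5: fork(P1) -> P2. 3 ppages; refcounts: pp0:3 pp1:2 pp2:1
Op 6: fork(P1) -> P3. 3 ppages; refcounts: pp0:4 pp1:3 pp2:1
Op 7: write(P3, v1, 177). refcount(pp1)=3>1 -> COPY to pp3. 4 ppages; refcounts: pp0:4 pp1:2 pp2:1 pp3:1

Answer: 4 2 1 1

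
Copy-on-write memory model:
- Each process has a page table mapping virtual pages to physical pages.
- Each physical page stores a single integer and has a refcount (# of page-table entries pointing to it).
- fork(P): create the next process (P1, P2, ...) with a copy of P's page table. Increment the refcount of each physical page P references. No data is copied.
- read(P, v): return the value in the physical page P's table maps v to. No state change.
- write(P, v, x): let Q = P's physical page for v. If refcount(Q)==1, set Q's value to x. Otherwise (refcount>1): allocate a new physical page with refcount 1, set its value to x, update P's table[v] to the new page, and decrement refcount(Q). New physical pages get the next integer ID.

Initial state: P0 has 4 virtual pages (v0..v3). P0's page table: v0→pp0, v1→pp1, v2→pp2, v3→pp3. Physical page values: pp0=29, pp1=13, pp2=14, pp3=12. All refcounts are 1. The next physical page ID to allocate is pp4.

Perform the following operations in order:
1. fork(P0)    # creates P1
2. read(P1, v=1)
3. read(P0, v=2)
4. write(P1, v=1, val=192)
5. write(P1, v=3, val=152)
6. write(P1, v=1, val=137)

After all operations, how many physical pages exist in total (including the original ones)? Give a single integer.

Answer: 6

Derivation:
Op 1: fork(P0) -> P1. 4 ppages; refcounts: pp0:2 pp1:2 pp2:2 pp3:2
Op 2: read(P1, v1) -> 13. No state change.
Op 3: read(P0, v2) -> 14. No state change.
Op 4: write(P1, v1, 192). refcount(pp1)=2>1 -> COPY to pp4. 5 ppages; refcounts: pp0:2 pp1:1 pp2:2 pp3:2 pp4:1
Op 5: write(P1, v3, 152). refcount(pp3)=2>1 -> COPY to pp5. 6 ppages; refcounts: pp0:2 pp1:1 pp2:2 pp3:1 pp4:1 pp5:1
Op 6: write(P1, v1, 137). refcount(pp4)=1 -> write in place. 6 ppages; refcounts: pp0:2 pp1:1 pp2:2 pp3:1 pp4:1 pp5:1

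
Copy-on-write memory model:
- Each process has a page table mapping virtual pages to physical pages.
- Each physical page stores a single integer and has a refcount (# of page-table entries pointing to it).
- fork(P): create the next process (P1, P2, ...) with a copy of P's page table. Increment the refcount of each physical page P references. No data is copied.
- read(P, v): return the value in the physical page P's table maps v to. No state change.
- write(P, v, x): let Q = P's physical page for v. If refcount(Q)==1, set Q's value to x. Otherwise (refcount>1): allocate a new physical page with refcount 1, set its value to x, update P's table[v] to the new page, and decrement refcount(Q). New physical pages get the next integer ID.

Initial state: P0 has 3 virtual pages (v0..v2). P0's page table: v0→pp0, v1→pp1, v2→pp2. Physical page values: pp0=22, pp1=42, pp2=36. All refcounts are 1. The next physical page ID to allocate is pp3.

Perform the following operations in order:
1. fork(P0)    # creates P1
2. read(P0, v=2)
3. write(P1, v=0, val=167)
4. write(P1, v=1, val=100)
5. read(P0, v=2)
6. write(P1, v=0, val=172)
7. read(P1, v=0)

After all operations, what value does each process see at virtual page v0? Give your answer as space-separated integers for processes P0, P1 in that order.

Op 1: fork(P0) -> P1. 3 ppages; refcounts: pp0:2 pp1:2 pp2:2
Op 2: read(P0, v2) -> 36. No state change.
Op 3: write(P1, v0, 167). refcount(pp0)=2>1 -> COPY to pp3. 4 ppages; refcounts: pp0:1 pp1:2 pp2:2 pp3:1
Op 4: write(P1, v1, 100). refcount(pp1)=2>1 -> COPY to pp4. 5 ppages; refcounts: pp0:1 pp1:1 pp2:2 pp3:1 pp4:1
Op 5: read(P0, v2) -> 36. No state change.
Op 6: write(P1, v0, 172). refcount(pp3)=1 -> write in place. 5 ppages; refcounts: pp0:1 pp1:1 pp2:2 pp3:1 pp4:1
Op 7: read(P1, v0) -> 172. No state change.
P0: v0 -> pp0 = 22
P1: v0 -> pp3 = 172

Answer: 22 172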